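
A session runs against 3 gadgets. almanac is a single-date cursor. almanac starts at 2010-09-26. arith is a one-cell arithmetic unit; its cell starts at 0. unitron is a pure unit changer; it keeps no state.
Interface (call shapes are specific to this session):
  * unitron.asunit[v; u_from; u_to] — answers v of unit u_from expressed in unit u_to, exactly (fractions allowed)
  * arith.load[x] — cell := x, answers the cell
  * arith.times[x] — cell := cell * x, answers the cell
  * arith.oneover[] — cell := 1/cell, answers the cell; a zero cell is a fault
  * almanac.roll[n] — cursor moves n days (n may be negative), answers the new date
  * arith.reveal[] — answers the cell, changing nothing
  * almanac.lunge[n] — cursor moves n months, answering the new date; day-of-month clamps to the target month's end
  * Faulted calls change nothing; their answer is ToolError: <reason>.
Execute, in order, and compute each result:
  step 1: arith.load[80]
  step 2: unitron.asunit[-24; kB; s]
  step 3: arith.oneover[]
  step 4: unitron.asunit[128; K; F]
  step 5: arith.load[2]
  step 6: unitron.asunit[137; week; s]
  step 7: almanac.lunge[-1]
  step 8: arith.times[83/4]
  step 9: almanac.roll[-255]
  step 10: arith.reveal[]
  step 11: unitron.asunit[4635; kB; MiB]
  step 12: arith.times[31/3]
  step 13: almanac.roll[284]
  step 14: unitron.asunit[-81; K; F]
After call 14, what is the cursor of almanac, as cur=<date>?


$ arith.load x=80
  80
$ unitron.asunit v=-24 u_from=kB u_to=s
  ToolError: incompatible units
$ arith.oneover
  1/80
$ unitron.asunit v=128 u_from=K u_to=F
  -22927/100
$ arith.load x=2
  2
$ unitron.asunit v=137 u_from=week u_to=s
  82857600
$ almanac.lunge n=-1
  2010-08-26
$ arith.times x=83/4
  83/2
$ almanac.roll n=-255
  2009-12-14
$ arith.reveal
  83/2
$ unitron.asunit v=4635 u_from=kB u_to=MiB
  579375/131072
$ arith.times x=31/3
  2573/6
$ almanac.roll n=284
  2010-09-24
$ unitron.asunit v=-81 u_from=K u_to=F
  -60547/100

Answer: cur=2010-09-24


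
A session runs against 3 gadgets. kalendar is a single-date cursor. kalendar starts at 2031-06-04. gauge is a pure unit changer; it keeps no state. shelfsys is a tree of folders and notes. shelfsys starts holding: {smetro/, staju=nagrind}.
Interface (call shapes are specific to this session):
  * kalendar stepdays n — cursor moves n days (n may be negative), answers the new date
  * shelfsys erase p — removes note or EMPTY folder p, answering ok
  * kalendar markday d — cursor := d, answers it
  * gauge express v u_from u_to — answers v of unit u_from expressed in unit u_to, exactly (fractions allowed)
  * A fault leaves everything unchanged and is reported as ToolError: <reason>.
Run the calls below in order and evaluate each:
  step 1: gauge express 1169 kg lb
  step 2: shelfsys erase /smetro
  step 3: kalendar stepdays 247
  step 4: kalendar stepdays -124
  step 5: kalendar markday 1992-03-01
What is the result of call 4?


Answer: 2031-10-05

Derivation:
Do: gauge express[v→1169; u_from→kg; u_to→lb]
See: 16700000000/6479891
Do: shelfsys erase[p→/smetro]
See: ok
Do: kalendar stepdays[n→247]
See: 2032-02-06
Do: kalendar stepdays[n→-124]
See: 2031-10-05
Do: kalendar markday[d→1992-03-01]
See: 1992-03-01


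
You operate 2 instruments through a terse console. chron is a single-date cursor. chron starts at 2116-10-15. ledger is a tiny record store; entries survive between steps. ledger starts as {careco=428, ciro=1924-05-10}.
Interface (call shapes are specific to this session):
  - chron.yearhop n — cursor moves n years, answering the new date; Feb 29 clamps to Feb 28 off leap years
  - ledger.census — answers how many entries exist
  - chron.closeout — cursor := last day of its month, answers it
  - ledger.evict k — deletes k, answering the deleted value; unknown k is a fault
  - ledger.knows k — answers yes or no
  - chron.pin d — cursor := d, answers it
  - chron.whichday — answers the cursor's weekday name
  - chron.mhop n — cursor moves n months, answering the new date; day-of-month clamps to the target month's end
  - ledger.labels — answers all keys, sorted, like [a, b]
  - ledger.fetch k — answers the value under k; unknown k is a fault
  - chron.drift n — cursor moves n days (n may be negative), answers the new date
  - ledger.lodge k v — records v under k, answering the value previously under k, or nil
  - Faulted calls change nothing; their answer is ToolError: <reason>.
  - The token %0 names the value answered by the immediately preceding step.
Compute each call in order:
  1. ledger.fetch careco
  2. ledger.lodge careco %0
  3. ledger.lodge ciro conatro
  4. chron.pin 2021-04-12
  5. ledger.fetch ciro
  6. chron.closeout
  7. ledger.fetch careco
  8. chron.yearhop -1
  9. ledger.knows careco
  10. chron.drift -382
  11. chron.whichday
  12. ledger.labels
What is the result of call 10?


Then ledger.fetch with k='careco', and see 428.
Now I run ledger.lodge with k='careco', v='%0', which returns 428.
Invoking ledger.lodge with k='ciro', v='conatro': 1924-05-10.
Invoking chron.pin with d='2021-04-12', which returns 2021-04-12.
I run ledger.fetch with k='ciro', which returns conatro.
Calling chron.closeout: 2021-04-30.
I run ledger.fetch with k='careco', — result: 428.
I invoke chron.yearhop with n='-1', and get 2020-04-30.
Now I run ledger.knows with k='careco', and get yes.
I try chron.drift with n='-382', yielding 2019-04-14.
Using chron.whichday(), yielding Sunday.
I try ledger.labels, and observe [careco, ciro].

Answer: 2019-04-14


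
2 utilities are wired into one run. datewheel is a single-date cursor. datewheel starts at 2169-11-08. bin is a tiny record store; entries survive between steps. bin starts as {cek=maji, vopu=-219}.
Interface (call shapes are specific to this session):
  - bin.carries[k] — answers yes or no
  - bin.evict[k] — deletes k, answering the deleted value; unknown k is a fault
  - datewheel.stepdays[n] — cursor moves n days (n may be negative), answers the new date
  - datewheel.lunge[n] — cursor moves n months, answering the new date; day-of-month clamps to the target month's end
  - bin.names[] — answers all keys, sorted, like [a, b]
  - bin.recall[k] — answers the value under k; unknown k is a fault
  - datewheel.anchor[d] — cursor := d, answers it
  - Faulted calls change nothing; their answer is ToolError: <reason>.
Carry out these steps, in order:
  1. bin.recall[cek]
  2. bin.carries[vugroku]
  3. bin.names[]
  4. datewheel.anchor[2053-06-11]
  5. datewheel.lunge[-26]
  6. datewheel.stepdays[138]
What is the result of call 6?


Step: bin.recall[k='cek']
Result: maji
Step: bin.carries[k='vugroku']
Result: no
Step: bin.names[]
Result: [cek, vopu]
Step: datewheel.anchor[d='2053-06-11']
Result: 2053-06-11
Step: datewheel.lunge[n='-26']
Result: 2051-04-11
Step: datewheel.stepdays[n='138']
Result: 2051-08-27

Answer: 2051-08-27


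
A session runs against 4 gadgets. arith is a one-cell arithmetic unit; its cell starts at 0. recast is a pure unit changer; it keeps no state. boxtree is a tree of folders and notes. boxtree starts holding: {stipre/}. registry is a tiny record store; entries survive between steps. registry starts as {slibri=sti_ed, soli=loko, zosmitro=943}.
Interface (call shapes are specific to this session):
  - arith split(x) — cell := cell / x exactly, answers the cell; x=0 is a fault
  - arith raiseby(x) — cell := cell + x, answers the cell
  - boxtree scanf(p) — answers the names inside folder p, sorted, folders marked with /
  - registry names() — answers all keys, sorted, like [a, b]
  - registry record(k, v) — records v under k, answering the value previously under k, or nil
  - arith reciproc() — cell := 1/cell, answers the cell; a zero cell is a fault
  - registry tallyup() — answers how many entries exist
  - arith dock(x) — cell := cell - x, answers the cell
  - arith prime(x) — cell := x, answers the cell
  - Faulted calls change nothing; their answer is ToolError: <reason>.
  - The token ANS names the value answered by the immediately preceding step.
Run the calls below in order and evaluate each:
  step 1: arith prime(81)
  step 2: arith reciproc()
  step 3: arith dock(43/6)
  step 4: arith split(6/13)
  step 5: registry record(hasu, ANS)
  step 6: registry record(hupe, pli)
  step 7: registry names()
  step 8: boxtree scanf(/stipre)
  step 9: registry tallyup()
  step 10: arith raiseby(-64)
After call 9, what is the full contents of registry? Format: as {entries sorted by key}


% arith prime x='81'
:: 81
% arith reciproc
:: 1/81
% arith dock x='43/6'
:: -1159/162
% arith split x='6/13'
:: -15067/972
% registry record k='hasu' v='ANS'
:: nil
% registry record k='hupe' v='pli'
:: nil
% registry names
:: [hasu, hupe, slibri, soli, zosmitro]
% boxtree scanf p='/stipre'
:: []
% registry tallyup
:: 5
% arith raiseby x='-64'
:: -77275/972

Answer: {hasu=-15067/972, hupe=pli, slibri=sti_ed, soli=loko, zosmitro=943}


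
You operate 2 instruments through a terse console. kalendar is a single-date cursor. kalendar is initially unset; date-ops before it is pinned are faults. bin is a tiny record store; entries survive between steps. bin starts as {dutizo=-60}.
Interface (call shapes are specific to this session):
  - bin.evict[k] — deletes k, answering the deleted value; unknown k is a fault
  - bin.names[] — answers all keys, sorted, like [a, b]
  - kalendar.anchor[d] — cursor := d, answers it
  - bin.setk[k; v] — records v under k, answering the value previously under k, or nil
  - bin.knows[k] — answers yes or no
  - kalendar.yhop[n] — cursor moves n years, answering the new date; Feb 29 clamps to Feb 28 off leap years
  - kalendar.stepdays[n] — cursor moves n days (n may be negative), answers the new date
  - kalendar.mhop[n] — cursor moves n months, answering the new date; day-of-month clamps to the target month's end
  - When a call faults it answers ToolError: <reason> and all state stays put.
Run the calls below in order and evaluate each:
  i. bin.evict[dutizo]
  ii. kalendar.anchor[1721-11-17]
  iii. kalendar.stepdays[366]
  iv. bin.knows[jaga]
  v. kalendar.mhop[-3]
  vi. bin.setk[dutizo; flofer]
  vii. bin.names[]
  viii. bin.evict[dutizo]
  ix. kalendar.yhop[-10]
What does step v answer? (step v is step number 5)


Do: bin.evict[k='dutizo']
See: -60
Do: kalendar.anchor[d='1721-11-17']
See: 1721-11-17
Do: kalendar.stepdays[n='366']
See: 1722-11-18
Do: bin.knows[k='jaga']
See: no
Do: kalendar.mhop[n='-3']
See: 1722-08-18
Do: bin.setk[k='dutizo'; v='flofer']
See: nil
Do: bin.names[]
See: [dutizo]
Do: bin.evict[k='dutizo']
See: flofer
Do: kalendar.yhop[n='-10']
See: 1712-08-18

Answer: 1722-08-18


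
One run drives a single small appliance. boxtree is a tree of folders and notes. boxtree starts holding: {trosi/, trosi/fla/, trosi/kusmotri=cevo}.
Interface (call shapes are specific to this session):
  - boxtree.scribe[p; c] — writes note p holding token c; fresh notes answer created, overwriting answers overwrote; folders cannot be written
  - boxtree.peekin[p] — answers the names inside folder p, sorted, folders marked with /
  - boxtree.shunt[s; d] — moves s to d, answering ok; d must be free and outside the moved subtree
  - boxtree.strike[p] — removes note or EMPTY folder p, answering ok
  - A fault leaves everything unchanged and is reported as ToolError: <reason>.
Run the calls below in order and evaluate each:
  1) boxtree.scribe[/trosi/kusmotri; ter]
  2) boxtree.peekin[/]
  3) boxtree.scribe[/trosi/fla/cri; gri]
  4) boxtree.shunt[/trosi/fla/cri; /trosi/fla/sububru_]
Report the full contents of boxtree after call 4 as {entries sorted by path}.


Answer: {trosi/, trosi/fla/, trosi/fla/sububru_=gri, trosi/kusmotri=ter}

Derivation:
==> boxtree.scribe(p='/trosi/kusmotri', c='ter')
<== overwrote
==> boxtree.peekin(p='/')
<== [trosi/]
==> boxtree.scribe(p='/trosi/fla/cri', c='gri')
<== created
==> boxtree.shunt(s='/trosi/fla/cri', d='/trosi/fla/sububru_')
<== ok


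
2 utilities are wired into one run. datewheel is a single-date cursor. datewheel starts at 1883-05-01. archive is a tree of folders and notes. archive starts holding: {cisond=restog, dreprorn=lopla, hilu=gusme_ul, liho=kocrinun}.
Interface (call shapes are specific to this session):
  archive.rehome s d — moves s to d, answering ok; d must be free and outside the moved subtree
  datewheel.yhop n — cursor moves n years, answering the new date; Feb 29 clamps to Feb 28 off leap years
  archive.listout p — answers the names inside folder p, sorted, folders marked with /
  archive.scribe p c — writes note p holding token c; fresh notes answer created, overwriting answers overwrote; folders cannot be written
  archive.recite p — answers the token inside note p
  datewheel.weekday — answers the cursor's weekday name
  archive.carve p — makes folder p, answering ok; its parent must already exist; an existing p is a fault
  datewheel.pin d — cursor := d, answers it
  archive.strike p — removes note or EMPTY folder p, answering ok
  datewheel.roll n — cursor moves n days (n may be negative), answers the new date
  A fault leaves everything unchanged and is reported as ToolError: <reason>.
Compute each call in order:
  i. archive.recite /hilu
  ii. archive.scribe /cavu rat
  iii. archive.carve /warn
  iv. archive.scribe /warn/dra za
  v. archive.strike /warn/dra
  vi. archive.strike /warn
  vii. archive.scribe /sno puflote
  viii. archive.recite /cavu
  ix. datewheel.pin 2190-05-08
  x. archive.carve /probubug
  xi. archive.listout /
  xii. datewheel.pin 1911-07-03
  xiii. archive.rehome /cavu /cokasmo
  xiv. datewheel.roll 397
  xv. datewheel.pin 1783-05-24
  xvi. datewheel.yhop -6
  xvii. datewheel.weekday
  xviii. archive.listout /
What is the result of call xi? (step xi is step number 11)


> archive.recite p=/hilu
  gusme_ul
> archive.scribe p=/cavu c=rat
  created
> archive.carve p=/warn
  ok
> archive.scribe p=/warn/dra c=za
  created
> archive.strike p=/warn/dra
  ok
> archive.strike p=/warn
  ok
> archive.scribe p=/sno c=puflote
  created
> archive.recite p=/cavu
  rat
> datewheel.pin d=2190-05-08
  2190-05-08
> archive.carve p=/probubug
  ok
> archive.listout p=/
  [cavu, cisond, dreprorn, hilu, liho, probubug/, sno]
> datewheel.pin d=1911-07-03
  1911-07-03
> archive.rehome s=/cavu d=/cokasmo
  ok
> datewheel.roll n=397
  1912-08-03
> datewheel.pin d=1783-05-24
  1783-05-24
> datewheel.yhop n=-6
  1777-05-24
> datewheel.weekday
  Saturday
> archive.listout p=/
  [cisond, cokasmo, dreprorn, hilu, liho, probubug/, sno]

Answer: [cavu, cisond, dreprorn, hilu, liho, probubug/, sno]


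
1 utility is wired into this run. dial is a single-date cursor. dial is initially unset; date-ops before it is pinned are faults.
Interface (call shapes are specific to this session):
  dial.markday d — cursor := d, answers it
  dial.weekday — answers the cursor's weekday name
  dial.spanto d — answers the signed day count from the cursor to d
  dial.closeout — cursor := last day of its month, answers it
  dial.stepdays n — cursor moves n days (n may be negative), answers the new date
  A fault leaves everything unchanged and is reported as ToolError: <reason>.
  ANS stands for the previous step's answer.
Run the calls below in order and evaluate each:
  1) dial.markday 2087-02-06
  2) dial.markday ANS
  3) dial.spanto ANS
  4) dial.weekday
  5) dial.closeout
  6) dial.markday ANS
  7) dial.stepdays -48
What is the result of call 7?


Answer: 2087-01-11

Derivation:
$ dial.markday d=2087-02-06
[out] 2087-02-06
$ dial.markday d=ANS
[out] 2087-02-06
$ dial.spanto d=ANS
[out] 0
$ dial.weekday
[out] Thursday
$ dial.closeout
[out] 2087-02-28
$ dial.markday d=ANS
[out] 2087-02-28
$ dial.stepdays n=-48
[out] 2087-01-11


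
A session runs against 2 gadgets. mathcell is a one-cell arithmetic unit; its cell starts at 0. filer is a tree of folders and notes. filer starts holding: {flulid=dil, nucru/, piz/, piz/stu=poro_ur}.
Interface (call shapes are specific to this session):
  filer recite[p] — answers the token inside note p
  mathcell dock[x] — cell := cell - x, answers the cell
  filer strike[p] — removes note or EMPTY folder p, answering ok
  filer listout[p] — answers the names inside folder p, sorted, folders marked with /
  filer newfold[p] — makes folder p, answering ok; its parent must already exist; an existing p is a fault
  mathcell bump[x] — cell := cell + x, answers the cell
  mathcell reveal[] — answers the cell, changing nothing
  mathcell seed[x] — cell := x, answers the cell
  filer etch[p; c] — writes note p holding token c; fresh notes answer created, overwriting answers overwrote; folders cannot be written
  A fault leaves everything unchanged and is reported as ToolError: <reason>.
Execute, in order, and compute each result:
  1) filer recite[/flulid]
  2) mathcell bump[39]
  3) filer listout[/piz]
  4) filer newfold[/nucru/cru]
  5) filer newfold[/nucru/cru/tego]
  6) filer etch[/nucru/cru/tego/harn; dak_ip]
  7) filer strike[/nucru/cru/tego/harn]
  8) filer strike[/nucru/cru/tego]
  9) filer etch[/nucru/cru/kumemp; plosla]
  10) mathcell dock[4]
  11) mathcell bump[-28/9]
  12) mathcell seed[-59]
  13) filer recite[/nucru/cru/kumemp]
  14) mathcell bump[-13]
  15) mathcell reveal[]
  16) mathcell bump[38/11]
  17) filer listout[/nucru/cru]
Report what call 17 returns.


[in] filer recite p=/flulid
[out] dil
[in] mathcell bump x=39
[out] 39
[in] filer listout p=/piz
[out] [stu]
[in] filer newfold p=/nucru/cru
[out] ok
[in] filer newfold p=/nucru/cru/tego
[out] ok
[in] filer etch p=/nucru/cru/tego/harn c=dak_ip
[out] created
[in] filer strike p=/nucru/cru/tego/harn
[out] ok
[in] filer strike p=/nucru/cru/tego
[out] ok
[in] filer etch p=/nucru/cru/kumemp c=plosla
[out] created
[in] mathcell dock x=4
[out] 35
[in] mathcell bump x=-28/9
[out] 287/9
[in] mathcell seed x=-59
[out] -59
[in] filer recite p=/nucru/cru/kumemp
[out] plosla
[in] mathcell bump x=-13
[out] -72
[in] mathcell reveal
[out] -72
[in] mathcell bump x=38/11
[out] -754/11
[in] filer listout p=/nucru/cru
[out] [kumemp]

Answer: [kumemp]


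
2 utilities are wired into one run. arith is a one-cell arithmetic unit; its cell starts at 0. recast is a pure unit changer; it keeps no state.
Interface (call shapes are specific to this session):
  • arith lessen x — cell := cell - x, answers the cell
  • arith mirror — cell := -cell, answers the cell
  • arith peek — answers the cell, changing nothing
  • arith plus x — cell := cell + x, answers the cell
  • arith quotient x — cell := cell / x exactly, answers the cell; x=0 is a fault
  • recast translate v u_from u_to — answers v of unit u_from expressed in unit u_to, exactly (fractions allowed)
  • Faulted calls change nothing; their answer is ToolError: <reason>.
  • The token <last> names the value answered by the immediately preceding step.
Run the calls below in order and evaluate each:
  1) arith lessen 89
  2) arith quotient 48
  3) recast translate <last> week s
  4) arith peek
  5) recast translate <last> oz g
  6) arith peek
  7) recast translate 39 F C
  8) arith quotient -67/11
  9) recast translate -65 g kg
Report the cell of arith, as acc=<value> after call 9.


Answer: acc=979/3216

Derivation:
I invoke arith lessen with 89, → -89.
I try arith quotient with 48, — result: -89/48.
Using recast translate with <last>, week, s, which returns -1121400.
Invoking arith peek, giving -89/48.
Then recast translate with <last>, oz, g, giving -4036972093/76800000.
Next I call arith peek: -89/48.
Next I call recast translate with 39, F, C, and see 35/9.
Using arith quotient with -67/11, giving 979/3216.
Next I call recast translate with -65, g, kg: -13/200.


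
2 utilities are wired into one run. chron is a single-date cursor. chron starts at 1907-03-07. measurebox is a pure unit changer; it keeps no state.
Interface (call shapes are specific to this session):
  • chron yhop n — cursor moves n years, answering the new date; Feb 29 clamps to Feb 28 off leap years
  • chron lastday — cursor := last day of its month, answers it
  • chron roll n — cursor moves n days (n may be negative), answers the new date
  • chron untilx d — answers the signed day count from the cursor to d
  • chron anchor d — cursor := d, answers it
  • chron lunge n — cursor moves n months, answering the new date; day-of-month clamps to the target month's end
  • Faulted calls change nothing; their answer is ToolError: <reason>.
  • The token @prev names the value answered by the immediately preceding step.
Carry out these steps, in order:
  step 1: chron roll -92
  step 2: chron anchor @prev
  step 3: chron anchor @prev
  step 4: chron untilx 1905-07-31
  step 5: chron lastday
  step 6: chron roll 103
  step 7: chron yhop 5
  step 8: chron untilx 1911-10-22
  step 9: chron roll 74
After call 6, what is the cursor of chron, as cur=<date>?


Answer: cur=1907-04-13

Derivation:
Do: chron roll[n=-92]
See: 1906-12-05
Do: chron anchor[d=@prev]
See: 1906-12-05
Do: chron anchor[d=@prev]
See: 1906-12-05
Do: chron untilx[d=1905-07-31]
See: -492
Do: chron lastday[]
See: 1906-12-31
Do: chron roll[n=103]
See: 1907-04-13
Do: chron yhop[n=5]
See: 1912-04-13
Do: chron untilx[d=1911-10-22]
See: -174
Do: chron roll[n=74]
See: 1912-06-26


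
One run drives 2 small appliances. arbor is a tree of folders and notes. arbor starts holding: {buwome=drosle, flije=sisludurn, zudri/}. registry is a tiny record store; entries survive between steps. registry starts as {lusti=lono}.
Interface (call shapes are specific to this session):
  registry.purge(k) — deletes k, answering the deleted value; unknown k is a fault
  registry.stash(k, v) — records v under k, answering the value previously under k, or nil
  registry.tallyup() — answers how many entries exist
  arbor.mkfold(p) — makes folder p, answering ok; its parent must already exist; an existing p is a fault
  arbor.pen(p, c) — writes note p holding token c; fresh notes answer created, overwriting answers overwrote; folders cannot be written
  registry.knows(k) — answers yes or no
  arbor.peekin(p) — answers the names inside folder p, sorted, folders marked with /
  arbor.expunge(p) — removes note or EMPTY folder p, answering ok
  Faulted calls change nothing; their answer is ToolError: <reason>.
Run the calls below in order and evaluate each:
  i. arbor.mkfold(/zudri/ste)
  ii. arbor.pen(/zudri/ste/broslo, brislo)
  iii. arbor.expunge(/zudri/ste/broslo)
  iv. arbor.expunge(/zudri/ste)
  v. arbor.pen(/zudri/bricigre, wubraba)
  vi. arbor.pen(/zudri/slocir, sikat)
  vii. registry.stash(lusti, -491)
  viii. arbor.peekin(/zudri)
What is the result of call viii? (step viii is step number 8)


Answer: [bricigre, slocir]

Derivation:
Then arbor.mkfold using p: /zudri/ste, and get ok.
Invoking arbor.pen using p: /zudri/ste/broslo, c: brislo, and see created.
I call arbor.expunge using p: /zudri/ste/broslo, yielding ok.
Invoking arbor.expunge using p: /zudri/ste, — result: ok.
Calling arbor.pen using p: /zudri/bricigre, c: wubraba, → created.
I invoke arbor.pen using p: /zudri/slocir, c: sikat, and get created.
Calling registry.stash using k: lusti, v: -491, — result: lono.
I call arbor.peekin using p: /zudri: [bricigre, slocir].


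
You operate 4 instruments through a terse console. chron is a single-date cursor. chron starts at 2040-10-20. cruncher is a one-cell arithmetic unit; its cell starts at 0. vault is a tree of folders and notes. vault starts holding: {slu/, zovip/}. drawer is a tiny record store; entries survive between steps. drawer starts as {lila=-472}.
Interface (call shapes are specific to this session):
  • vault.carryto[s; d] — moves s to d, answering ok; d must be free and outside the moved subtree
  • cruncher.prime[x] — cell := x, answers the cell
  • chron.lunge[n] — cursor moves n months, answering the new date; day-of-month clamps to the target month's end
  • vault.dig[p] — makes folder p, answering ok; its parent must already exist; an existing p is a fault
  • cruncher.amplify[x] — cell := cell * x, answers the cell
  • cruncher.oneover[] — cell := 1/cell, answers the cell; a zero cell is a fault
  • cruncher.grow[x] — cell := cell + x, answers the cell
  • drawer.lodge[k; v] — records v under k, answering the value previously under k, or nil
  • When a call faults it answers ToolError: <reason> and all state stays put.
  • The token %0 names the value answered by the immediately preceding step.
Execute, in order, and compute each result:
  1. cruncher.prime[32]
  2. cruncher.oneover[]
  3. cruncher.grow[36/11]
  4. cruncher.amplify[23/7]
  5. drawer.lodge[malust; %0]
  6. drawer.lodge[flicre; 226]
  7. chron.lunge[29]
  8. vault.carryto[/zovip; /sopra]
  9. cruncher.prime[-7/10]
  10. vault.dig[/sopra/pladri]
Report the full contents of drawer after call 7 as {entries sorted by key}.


I invoke cruncher.prime passing x=32, and observe 32.
Then cruncher.oneover, — result: 1/32.
I try cruncher.grow passing x=36/11, giving 1163/352.
Calling cruncher.amplify passing x=23/7, and see 26749/2464.
I use drawer.lodge passing k=malust, v=%0, which returns nil.
I use drawer.lodge passing k=flicre, v=226, and get nil.
I invoke chron.lunge passing n=29, which returns 2043-03-20.
Next I call vault.carryto passing s=/zovip, d=/sopra, which returns ok.
I call cruncher.prime passing x=-7/10, which returns -7/10.
Then vault.dig passing p=/sopra/pladri: ok.

Answer: {flicre=226, lila=-472, malust=26749/2464}


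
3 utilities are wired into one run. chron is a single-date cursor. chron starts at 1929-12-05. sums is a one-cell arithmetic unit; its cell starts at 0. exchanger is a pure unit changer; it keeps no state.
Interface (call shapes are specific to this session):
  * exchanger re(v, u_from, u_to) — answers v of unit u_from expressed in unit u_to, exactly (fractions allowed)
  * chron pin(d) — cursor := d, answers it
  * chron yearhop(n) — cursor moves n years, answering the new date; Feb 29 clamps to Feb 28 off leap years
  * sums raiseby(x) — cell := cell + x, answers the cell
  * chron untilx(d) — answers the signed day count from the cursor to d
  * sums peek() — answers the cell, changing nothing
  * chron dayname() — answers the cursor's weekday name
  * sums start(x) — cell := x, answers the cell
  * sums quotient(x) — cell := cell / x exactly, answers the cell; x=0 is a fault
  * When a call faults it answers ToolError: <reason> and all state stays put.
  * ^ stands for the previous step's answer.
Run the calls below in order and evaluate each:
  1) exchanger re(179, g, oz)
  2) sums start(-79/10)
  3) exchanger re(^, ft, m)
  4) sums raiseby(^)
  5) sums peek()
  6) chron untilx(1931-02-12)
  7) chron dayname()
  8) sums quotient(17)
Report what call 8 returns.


Answer: -128849/212500

Derivation:
% exchanger re v→179 u_from→g u_to→oz
= 286400000/45359237
% sums start x→-79/10
= -79/10
% exchanger re v→^ u_from→ft u_to→m
= -30099/12500
% sums raiseby x→^
= -128849/12500
% sums peek
= -128849/12500
% chron untilx d→1931-02-12
= 434
% chron dayname
= Thursday
% sums quotient x→17
= -128849/212500


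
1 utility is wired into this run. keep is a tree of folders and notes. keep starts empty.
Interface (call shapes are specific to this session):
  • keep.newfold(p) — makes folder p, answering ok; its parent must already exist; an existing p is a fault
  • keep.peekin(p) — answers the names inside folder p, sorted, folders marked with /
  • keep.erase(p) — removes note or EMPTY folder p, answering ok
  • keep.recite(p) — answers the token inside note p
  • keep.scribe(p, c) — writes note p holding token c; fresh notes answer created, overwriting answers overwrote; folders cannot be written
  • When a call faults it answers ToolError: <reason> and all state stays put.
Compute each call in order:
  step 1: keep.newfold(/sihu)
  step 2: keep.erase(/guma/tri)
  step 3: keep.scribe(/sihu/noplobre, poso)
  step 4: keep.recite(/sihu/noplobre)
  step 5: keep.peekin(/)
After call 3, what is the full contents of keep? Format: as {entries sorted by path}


Answer: {sihu/, sihu/noplobre=poso}

Derivation:
~$ keep.newfold p: /sihu
:: ok
~$ keep.erase p: /guma/tri
:: ToolError: not found
~$ keep.scribe p: /sihu/noplobre c: poso
:: created
~$ keep.recite p: /sihu/noplobre
:: poso
~$ keep.peekin p: /
:: [sihu/]


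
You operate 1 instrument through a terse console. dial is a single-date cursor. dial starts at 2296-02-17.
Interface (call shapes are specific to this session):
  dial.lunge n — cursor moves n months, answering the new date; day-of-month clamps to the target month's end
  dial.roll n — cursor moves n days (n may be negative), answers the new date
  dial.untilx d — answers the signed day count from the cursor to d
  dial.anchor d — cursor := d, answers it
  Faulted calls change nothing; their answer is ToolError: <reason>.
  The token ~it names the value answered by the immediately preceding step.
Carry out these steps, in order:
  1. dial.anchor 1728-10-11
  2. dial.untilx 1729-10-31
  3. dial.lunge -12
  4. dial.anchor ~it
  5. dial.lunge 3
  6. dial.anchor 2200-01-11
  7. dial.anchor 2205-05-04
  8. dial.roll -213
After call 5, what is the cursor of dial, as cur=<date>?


Answer: cur=1728-01-11

Derivation:
Act: anchor[d: 1728-10-11]
Obs: 1728-10-11
Act: untilx[d: 1729-10-31]
Obs: 385
Act: lunge[n: -12]
Obs: 1727-10-11
Act: anchor[d: ~it]
Obs: 1727-10-11
Act: lunge[n: 3]
Obs: 1728-01-11
Act: anchor[d: 2200-01-11]
Obs: 2200-01-11
Act: anchor[d: 2205-05-04]
Obs: 2205-05-04
Act: roll[n: -213]
Obs: 2204-10-03


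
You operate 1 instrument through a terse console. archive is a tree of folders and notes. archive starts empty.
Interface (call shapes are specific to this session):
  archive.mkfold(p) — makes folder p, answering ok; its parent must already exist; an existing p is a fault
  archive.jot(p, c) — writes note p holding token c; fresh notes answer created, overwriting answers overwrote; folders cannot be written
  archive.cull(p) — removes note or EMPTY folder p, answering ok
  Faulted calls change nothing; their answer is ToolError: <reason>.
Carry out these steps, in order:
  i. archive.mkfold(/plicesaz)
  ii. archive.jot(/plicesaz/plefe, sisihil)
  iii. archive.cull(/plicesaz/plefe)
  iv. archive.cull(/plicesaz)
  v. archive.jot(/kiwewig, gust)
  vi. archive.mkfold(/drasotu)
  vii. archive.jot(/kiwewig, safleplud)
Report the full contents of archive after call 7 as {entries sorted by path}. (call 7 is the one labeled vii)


I invoke archive.mkfold with p: /plicesaz, yielding ok.
I invoke archive.jot with p: /plicesaz/plefe, c: sisihil, yielding created.
Next I call archive.cull with p: /plicesaz/plefe, and observe ok.
I try archive.cull with p: /plicesaz, and see ok.
I run archive.jot with p: /kiwewig, c: gust, → created.
Now I run archive.mkfold with p: /drasotu: ok.
Now I run archive.jot with p: /kiwewig, c: safleplud: overwrote.

Answer: {drasotu/, kiwewig=safleplud}


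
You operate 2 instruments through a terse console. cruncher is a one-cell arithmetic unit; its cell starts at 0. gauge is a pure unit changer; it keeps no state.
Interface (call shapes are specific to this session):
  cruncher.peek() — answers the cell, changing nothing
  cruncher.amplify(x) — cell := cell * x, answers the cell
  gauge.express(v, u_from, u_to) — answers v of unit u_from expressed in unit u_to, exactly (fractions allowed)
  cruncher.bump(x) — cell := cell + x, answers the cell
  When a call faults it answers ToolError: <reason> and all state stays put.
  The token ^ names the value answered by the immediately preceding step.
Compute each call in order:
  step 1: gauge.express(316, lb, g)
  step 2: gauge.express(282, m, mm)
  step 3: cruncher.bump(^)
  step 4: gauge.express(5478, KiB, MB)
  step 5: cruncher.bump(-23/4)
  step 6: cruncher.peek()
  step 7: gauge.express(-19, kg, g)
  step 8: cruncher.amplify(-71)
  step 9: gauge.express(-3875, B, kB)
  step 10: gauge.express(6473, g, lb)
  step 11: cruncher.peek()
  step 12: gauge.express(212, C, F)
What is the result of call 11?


Answer: -80086367/4

Derivation:
>> express(v='316', u_from='lb', u_to='g')
<< 3583379723/25000
>> express(v='282', u_from='m', u_to='mm')
<< 282000
>> bump(x='^')
<< 282000
>> express(v='5478', u_from='KiB', u_to='MB')
<< 87648/15625
>> bump(x='-23/4')
<< 1127977/4
>> peek()
<< 1127977/4
>> express(v='-19', u_from='kg', u_to='g')
<< -19000
>> amplify(x='-71')
<< -80086367/4
>> express(v='-3875', u_from='B', u_to='kB')
<< -31/8
>> express(v='6473', u_from='g', u_to='lb')
<< 647300000/45359237
>> peek()
<< -80086367/4
>> express(v='212', u_from='C', u_to='F')
<< 2068/5


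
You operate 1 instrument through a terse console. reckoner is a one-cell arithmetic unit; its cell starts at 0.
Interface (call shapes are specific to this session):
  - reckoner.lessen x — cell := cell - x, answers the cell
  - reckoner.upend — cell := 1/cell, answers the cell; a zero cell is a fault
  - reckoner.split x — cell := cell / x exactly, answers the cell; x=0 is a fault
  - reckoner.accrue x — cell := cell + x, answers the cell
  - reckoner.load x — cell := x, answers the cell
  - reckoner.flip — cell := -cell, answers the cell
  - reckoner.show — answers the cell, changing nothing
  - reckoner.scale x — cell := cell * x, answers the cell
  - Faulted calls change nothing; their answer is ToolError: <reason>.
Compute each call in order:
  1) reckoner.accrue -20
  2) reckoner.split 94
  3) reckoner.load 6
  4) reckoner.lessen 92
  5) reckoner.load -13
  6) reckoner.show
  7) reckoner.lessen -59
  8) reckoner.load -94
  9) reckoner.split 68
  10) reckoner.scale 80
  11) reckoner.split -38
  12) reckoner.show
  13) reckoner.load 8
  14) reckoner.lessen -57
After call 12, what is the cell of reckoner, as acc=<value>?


Answer: acc=940/323

Derivation:
Calling reckoner.accrue passing x='-20', giving -20.
I invoke reckoner.split passing x='94', → -10/47.
I call reckoner.load passing x='6', and observe 6.
I use reckoner.lessen passing x='92', — result: -86.
Calling reckoner.load passing x='-13', and see -13.
I invoke reckoner.show(), — result: -13.
Using reckoner.lessen passing x='-59', yielding 46.
I run reckoner.load passing x='-94', and see -94.
Next I call reckoner.split passing x='68': -47/34.
I try reckoner.scale passing x='80', which returns -1880/17.
I run reckoner.split passing x='-38', and see 940/323.
Invoking reckoner.show, which returns 940/323.
Calling reckoner.load passing x='8', → 8.
Invoking reckoner.lessen passing x='-57': 65.


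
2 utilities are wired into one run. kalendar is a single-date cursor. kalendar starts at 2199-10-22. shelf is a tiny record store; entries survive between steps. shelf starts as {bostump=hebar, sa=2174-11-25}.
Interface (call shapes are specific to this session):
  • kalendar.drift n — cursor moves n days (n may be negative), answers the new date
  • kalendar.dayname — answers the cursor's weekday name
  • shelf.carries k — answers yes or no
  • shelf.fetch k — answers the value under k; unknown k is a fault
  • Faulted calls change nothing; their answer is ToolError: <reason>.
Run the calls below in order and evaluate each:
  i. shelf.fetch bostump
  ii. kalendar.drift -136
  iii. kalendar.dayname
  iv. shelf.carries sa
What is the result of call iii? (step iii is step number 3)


Invoking shelf.fetch with k=bostump, → hebar.
I run kalendar.drift with n=-136, yielding 2199-06-08.
I use kalendar.dayname(), and get Saturday.
Invoking shelf.carries with k=sa, which returns yes.

Answer: Saturday


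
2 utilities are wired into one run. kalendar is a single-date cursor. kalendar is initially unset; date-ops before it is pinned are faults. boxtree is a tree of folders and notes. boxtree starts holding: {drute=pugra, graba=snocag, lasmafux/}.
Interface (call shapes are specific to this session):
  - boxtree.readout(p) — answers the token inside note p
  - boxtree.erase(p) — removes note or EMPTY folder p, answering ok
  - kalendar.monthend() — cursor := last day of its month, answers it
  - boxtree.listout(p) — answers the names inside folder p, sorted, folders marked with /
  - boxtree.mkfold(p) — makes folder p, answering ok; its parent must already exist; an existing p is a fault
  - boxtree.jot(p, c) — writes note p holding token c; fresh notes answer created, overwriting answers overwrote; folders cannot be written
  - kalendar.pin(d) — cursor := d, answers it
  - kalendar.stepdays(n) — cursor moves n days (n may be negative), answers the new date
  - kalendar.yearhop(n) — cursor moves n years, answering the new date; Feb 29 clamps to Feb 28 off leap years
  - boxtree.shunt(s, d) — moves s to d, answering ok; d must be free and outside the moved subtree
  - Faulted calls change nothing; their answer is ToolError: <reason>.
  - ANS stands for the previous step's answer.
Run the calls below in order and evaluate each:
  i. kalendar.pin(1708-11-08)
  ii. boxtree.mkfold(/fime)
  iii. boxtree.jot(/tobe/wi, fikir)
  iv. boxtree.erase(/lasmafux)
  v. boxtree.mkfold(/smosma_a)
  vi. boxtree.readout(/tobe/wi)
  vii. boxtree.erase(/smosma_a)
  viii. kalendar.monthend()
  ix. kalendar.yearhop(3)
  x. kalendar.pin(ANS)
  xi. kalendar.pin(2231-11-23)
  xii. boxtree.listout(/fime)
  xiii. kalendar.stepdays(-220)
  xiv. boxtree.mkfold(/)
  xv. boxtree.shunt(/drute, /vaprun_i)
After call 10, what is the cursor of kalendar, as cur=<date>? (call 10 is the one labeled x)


Answer: cur=1711-11-30

Derivation:
Do: pin[d: 1708-11-08]
See: 1708-11-08
Do: mkfold[p: /fime]
See: ok
Do: jot[p: /tobe/wi; c: fikir]
See: ToolError: no parent
Do: erase[p: /lasmafux]
See: ok
Do: mkfold[p: /smosma_a]
See: ok
Do: readout[p: /tobe/wi]
See: ToolError: not found
Do: erase[p: /smosma_a]
See: ok
Do: monthend[]
See: 1708-11-30
Do: yearhop[n: 3]
See: 1711-11-30
Do: pin[d: ANS]
See: 1711-11-30
Do: pin[d: 2231-11-23]
See: 2231-11-23
Do: listout[p: /fime]
See: []
Do: stepdays[n: -220]
See: 2231-04-17
Do: mkfold[p: /]
See: ToolError: exists
Do: shunt[s: /drute; d: /vaprun_i]
See: ok


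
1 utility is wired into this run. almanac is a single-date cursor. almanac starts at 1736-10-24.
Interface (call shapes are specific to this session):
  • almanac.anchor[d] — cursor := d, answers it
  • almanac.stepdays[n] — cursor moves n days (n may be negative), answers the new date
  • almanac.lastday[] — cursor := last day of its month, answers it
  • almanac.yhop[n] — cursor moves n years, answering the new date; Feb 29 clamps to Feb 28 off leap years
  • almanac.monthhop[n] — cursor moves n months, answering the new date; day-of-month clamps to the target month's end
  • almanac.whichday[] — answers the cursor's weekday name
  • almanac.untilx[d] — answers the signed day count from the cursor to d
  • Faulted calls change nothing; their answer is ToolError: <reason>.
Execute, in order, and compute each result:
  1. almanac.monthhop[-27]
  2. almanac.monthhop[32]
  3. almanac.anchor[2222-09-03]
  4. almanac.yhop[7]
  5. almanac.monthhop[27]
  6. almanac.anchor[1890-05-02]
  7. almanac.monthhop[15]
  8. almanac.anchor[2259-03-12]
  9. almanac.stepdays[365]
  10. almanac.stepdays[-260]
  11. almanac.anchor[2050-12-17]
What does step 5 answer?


[in] monthhop -27
[out] 1734-07-24
[in] monthhop 32
[out] 1737-03-24
[in] anchor 2222-09-03
[out] 2222-09-03
[in] yhop 7
[out] 2229-09-03
[in] monthhop 27
[out] 2231-12-03
[in] anchor 1890-05-02
[out] 1890-05-02
[in] monthhop 15
[out] 1891-08-02
[in] anchor 2259-03-12
[out] 2259-03-12
[in] stepdays 365
[out] 2260-03-11
[in] stepdays -260
[out] 2259-06-25
[in] anchor 2050-12-17
[out] 2050-12-17

Answer: 2231-12-03


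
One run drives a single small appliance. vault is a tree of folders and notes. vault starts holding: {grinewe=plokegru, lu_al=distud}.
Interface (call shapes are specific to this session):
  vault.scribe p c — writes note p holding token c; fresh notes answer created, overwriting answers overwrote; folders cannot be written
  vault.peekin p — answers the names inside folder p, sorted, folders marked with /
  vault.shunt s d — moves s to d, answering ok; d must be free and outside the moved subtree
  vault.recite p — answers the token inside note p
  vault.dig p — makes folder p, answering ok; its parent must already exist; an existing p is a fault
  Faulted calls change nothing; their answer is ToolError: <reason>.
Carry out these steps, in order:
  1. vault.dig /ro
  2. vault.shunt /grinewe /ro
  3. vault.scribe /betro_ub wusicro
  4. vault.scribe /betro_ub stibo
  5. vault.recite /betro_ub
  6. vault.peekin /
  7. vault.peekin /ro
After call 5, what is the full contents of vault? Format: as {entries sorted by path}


% vault.dig p='/ro'
:: ok
% vault.shunt s='/grinewe' d='/ro'
:: ToolError: exists
% vault.scribe p='/betro_ub' c='wusicro'
:: created
% vault.scribe p='/betro_ub' c='stibo'
:: overwrote
% vault.recite p='/betro_ub'
:: stibo
% vault.peekin p='/'
:: [betro_ub, grinewe, lu_al, ro/]
% vault.peekin p='/ro'
:: []

Answer: {betro_ub=stibo, grinewe=plokegru, lu_al=distud, ro/}
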